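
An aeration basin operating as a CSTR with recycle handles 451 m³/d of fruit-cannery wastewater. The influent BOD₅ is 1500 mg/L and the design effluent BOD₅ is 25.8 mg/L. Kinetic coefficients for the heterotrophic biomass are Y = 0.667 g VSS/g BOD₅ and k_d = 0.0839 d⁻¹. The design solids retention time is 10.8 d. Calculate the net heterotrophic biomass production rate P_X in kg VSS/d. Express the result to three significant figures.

P_X ≈ 233 kg VSS/d

Observed yield with endogenous decay: Y_obs = Y / (1 + k_d·θ_c) = 0.667 / (1 + 0.0839 × 10.8) = 0.667 / 1.906 = 0.3499 g VSS/g BOD₅.
Substrate removed = Q·(S₀ − S) = 451 m³/d × (1500 − 25.8) g/m³ = 6.65×10^5 g/d = 664.9 kg/d.
P_X = Y_obs · Q(S₀ − S) = 0.3499 × 664.9 = 232.7 kg VSS/d.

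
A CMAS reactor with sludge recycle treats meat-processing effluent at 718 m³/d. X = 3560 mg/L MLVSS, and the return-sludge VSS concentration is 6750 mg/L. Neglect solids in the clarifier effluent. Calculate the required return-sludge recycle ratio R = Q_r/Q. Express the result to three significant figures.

R ≈ 1.12

Mass balance around the secondary clarifier (neglecting effluent solids): R = X / (X_r − X) = 3560 / (6750 − 3560) = 1.116.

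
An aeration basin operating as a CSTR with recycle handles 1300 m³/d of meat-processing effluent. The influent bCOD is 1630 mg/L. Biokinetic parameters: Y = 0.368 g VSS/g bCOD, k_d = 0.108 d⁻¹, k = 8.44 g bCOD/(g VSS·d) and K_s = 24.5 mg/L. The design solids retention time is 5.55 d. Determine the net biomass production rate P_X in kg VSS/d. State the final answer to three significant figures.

From the Monod/SRT balance for a CMAS, S = K_s·(1+k_d θ_c)/[θ_c·(Y k − k_d) − 1] = 24.5 × (1 + 0.108 × 5.55) / [5.55 × (0.368 × 8.44 − 0.108) − 1] = 39.19 / 15.64 = 2.506 mg/L.
Observed yield with endogenous decay: Y_obs = Y / (1 + k_d·θ_c) = 0.368 / (1 + 0.108 × 5.55) = 0.368 / 1.599 = 0.2301 g VSS/g bCOD.
Substrate removed = Q·(S₀ − S) = 1300 m³/d × (1630 − 2.51) g/m³ = 2.12×10^6 g/d = 2116 kg/d.
Net biomass production P_X = Y_obs × Q·(S₀ − S) = 0.2301 × 2116 = 486.8 kg VSS/d.

P_X ≈ 487 kg VSS/d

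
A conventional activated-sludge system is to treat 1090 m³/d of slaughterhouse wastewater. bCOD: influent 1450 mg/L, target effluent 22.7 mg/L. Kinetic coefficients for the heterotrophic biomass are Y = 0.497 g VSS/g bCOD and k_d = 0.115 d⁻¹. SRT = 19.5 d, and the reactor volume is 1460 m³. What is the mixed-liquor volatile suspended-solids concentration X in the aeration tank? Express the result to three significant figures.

X = Y·Q·ΔS·θ_c / [V·(1 + k_d θ_c)] = 0.497 × 1090 × (1450 − 22.7) × 19.5 / [1460 × (1 + 0.115 × 19.5)] = 3185 mg/L.

X ≈ 3180 mg/L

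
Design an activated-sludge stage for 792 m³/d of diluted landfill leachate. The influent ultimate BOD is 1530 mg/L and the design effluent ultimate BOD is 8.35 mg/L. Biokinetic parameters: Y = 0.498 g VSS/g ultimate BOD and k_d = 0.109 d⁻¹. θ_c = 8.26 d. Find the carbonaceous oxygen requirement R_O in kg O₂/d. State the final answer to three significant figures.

Observed yield with endogenous decay: Y_obs = Y / (1 + k_d·θ_c) = 0.498 / (1 + 0.109 × 8.26) = 0.498 / 1.900 = 0.2621 g VSS/g ultimate BOD.
Mass of ultimate BOD removed per day: Q(S₀ − S) = 792 × 1522 g/m³ = 1205 kg/d.
Biomass synthesised: P_X = Y_obs × 1205 = 315.8 kg VSS/d.
R_O = Q·(S₀ − S) − 1.42·P_X = 1205 − 1.42 × 315.8 = 756.7 kg O₂/d.

R_O ≈ 757 kg O₂/d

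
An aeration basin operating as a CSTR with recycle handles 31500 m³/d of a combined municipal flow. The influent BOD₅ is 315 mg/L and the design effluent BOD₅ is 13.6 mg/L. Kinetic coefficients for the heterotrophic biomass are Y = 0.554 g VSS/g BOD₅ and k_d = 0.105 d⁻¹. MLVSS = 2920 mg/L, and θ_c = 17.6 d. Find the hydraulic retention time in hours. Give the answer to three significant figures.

τ ≈ 8.48 h

Rearranging the biomass balance for a CMAS with decay, V = Y·Q·ΔS·θ_c / [X·(1+k_d θ_c)] = 0.554 × 31500 × (315 − 13.6) × 17.6 / [2920 × (1 + 0.105 × 17.6)] = 9.26×10^7 / 8316 = 11131 m³.
HRT = V/Q = 11131 m³ / 31500 m³·d⁻¹ = 0.3534 d × 24 = 8.481 h.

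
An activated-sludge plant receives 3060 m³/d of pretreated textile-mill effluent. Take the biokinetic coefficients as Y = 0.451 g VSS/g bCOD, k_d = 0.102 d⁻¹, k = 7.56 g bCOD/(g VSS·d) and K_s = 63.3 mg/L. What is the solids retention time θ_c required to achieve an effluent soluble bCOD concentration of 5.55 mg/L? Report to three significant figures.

θ_c ≈ 5.79 d

At the target effluent, Y k S/(K_s+S) = 0.451×7.56×5.55/68.85 = 0.2748 d⁻¹.
1/θ_c = 0.2748 − 0.102 = 0.1728 d⁻¹, so θ_c = 5.786 d.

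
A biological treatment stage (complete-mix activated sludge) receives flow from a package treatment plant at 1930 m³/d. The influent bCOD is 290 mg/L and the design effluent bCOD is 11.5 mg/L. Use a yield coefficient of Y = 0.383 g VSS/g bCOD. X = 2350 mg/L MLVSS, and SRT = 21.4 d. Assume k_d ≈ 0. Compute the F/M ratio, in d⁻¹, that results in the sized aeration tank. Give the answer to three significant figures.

F/M ≈ 0.127 d⁻¹

Biomass mass balance (decay neglected): V·X = Y·Q·(S₀ − S)·θ_c, so V = 0.383 × 1930 × (290 − 11.5) × 21.4 / 2350 = 1875 m³.
F/M = applied load / biomass = Q·S₀/(V·X) = 1930 × 290 / (1875 × 2350) = 0.1270 d⁻¹.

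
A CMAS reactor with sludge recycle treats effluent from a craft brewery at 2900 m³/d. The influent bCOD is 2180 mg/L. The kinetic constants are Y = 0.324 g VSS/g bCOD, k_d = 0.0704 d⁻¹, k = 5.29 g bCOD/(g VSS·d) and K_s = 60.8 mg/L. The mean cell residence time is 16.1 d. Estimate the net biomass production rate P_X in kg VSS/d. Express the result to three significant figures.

For a completely mixed reactor with recycle the Lawrence–McCarty relation gives S = K_s·(1 + k_d·θ_c) / [θ_c·(Y·k − k_d) − 1] = 60.8 × (1 + 0.0704 × 16.1) / [16.1 × (0.324 × 5.29 − 0.0704) − 1] = 129.7 / 25.46 = 5.095 mg/L.
Y_obs = Y / (1 + k_d θ_c) = 0.324 / (1 + 0.0704 × 16.1) = 0.324 / 2.133 = 0.1519.
ΔS = 2180 − 5.09 = 2175 mg/L, so the substrate removal rate is 2900 × 2175/1000 = 6307 kg bCOD/d.
Net biomass production P_X = Y_obs × Q·(S₀ − S) = 0.1519 × 6307 = 957.9 kg VSS/d.

P_X ≈ 958 kg VSS/d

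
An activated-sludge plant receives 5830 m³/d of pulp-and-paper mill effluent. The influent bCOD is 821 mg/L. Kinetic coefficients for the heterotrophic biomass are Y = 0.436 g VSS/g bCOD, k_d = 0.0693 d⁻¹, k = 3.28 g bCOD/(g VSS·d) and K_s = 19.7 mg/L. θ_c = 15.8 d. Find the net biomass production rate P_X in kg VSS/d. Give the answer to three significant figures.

Effluent substrate depends only on kinetics and SRT: S = K_s(1 + k_d θ_c) / [θ_c(Yk − k_d) − 1] = 19.7 × (1 + 0.0693 × 15.8) / [15.8 × (0.436 × 3.28 − 0.0693) − 1] = 41.27 / 20.50 = 2.013 mg/L.
Observed yield with endogenous decay: Y_obs = Y / (1 + k_d·θ_c) = 0.436 / (1 + 0.0693 × 15.8) = 0.436 / 2.095 = 0.2081 g VSS/g bCOD.
Mass of bCOD removed per day: Q(S₀ − S) = 5830 × 819.0 g/m³ = 4775 kg/d.
P_X = Y_obs · Q(S₀ − S) = 0.2081 × 4775 = 993.7 kg VSS/d.

P_X ≈ 994 kg VSS/d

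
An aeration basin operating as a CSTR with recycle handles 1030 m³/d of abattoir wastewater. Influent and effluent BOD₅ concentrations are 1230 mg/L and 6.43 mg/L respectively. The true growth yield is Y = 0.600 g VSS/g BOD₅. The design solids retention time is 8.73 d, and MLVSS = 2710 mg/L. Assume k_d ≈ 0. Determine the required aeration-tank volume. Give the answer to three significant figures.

V ≈ 2440 m³

V·X = Y·Q·ΔS·θ_c gives V = 0.600 × 1030 × (1230 − 6.43) × 8.73 / 2710 = 2436 m³.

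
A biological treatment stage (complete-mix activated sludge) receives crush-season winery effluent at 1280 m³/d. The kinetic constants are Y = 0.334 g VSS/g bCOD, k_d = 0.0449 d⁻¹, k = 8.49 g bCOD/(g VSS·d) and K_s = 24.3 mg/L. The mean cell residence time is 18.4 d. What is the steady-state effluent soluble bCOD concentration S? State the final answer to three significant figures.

S ≈ 0.881 mg/L

Effluent substrate depends only on kinetics and SRT: S = K_s(1 + k_d θ_c) / [θ_c(Yk − k_d) − 1] = 24.3 × (1 + 0.0449 × 18.4) / [18.4 × (0.334 × 8.49 − 0.0449) − 1] = 44.38 / 50.35 = 0.8813 mg/L.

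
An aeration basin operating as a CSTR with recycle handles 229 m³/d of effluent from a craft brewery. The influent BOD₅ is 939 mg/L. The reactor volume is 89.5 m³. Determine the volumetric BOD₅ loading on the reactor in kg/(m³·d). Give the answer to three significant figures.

Applied BOD₅ load per unit volume = Q·S₀/V = (229 × 939/1000)/89.50 = 2.403 kg BOD₅·m⁻³·d⁻¹.

L_v ≈ 2.40 kg BOD₅/(m³·d)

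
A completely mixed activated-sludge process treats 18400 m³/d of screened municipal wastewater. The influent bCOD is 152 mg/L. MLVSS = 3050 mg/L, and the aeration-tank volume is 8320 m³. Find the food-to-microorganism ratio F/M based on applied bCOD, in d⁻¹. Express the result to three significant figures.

F/M ≈ 0.110 d⁻¹

Food-to-microorganism ratio F/M = Q S₀ / (V X) = 18400 × 152 / (8320 × 3050) = 0.1102 d⁻¹.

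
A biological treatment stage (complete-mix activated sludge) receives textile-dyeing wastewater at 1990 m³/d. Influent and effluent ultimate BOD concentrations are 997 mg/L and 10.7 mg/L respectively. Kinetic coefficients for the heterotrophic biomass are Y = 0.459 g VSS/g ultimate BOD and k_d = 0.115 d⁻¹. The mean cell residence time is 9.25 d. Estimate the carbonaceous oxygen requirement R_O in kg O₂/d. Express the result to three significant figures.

The observed yield is Y_obs = Y/(1 + k_d·θ_c) = 0.459 / (1 + 0.115 × 9.25) = 0.459 / 2.064 = 0.2224 g VSS per g ultimate BOD removed.
Q·(S₀ − S) = 1990 × (997 − 10.7) × 10⁻³ = 1963 kg/d removed.
Biomass synthesised: P_X = Y_obs × 1963 = 436.5 kg VSS/d.
R_O = Q·ΔS − 1.42 P_X = 1963 − 619.9 = 1343 kg O₂/d.

R_O ≈ 1340 kg O₂/d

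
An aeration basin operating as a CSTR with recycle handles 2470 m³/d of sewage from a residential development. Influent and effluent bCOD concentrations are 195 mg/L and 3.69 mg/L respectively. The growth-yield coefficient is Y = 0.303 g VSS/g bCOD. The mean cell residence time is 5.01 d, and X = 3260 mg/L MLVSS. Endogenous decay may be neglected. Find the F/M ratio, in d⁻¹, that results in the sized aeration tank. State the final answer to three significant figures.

V·X = Y·Q·ΔS·θ_c gives V = 0.303 × 2470 × (195 − 3.69) × 5.01 / 3260 = 220.0 m³.
Food-to-microorganism ratio F/M = Q S₀ / (V X) = 2470 × 195 / (220.0 × 3260) = 0.6715 d⁻¹.

F/M ≈ 0.671 d⁻¹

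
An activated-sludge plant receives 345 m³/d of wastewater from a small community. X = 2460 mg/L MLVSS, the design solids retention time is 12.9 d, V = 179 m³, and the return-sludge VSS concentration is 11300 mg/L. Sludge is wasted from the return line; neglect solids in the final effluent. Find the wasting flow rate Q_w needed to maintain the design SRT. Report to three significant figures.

Q_w ≈ 3.02 m³/d

Wasting from the return line (neglecting effluent solids): Q_w = V·X / (θ_c·X_r) = 179.0 × 2460 / (12.9 × 11300) = 3.021 m³/d.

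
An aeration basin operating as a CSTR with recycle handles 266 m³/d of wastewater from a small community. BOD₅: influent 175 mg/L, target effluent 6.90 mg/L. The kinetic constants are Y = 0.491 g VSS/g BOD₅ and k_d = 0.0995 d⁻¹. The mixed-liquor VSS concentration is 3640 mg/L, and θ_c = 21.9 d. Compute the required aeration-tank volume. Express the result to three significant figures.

Steady-state biomass mass balance: V·X·(1 + k_d·θ_c) = Y·Q·(S₀ − S)·θ_c, so V = 0.491 × 266 × (175 − 6.90) × 21.9 / [3640 × (1 + 0.0995 × 21.9)] = 4.81×10^5 / 11572 = 41.55 m³.

V ≈ 41.6 m³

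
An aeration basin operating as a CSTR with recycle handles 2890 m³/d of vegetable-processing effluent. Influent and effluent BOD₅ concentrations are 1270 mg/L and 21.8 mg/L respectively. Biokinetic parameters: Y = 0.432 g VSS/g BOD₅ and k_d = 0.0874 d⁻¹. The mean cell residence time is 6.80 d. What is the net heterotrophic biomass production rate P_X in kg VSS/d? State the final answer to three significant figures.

Observed yield with endogenous decay: Y_obs = Y / (1 + k_d·θ_c) = 0.432 / (1 + 0.0874 × 6.80) = 0.432 / 1.594 = 0.2710 g VSS/g BOD₅.
Substrate removed = Q·(S₀ − S) = 2890 m³/d × (1270 − 21.8) g/m³ = 3.61×10^6 g/d = 3607 kg/d.
Net biomass production P_X = Y_obs × Q·(S₀ − S) = 0.2710 × 3607 = 977.4 kg VSS/d.

P_X ≈ 977 kg VSS/d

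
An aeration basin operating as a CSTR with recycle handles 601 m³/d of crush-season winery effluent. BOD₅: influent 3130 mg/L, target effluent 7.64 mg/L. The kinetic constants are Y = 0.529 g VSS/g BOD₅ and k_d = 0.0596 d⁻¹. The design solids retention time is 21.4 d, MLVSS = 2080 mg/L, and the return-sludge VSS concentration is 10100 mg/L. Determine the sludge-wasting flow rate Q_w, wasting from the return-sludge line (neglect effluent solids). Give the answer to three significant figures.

Q_w ≈ 43.2 m³/d

From the SRT design equation V = Y Q (S₀−S) θ_c / [X (1 + k_d θ_c)] = 0.529 × 601 × (3130 − 7.64) × 21.4 / [2080 × (1 + 0.0596 × 21.4)] = 2.12×10^7 / 4733 = 4488 m³.
Q_w = (V·X)/(θ_c X_r) = 4488 × 2080 / (21.4 × 10100) = 43.19 m³/d.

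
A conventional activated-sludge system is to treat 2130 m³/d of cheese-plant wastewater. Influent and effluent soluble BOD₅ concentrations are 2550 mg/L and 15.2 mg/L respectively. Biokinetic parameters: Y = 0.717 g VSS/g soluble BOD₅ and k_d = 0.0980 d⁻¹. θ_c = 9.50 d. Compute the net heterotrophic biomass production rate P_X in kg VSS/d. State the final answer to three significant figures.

The observed yield is Y_obs = Y/(1 + k_d·θ_c) = 0.717 / (1 + 0.0980 × 9.50) = 0.717 / 1.931 = 0.3713 g VSS per g soluble BOD₅ removed.
Mass of soluble BOD₅ removed per day: Q(S₀ − S) = 2130 × 2535 g/m³ = 5399 kg/d.
P_X = Y_obs · Q(S₀ − S) = 0.3713 × 5399 = 2005 kg VSS/d.

P_X ≈ 2000 kg VSS/d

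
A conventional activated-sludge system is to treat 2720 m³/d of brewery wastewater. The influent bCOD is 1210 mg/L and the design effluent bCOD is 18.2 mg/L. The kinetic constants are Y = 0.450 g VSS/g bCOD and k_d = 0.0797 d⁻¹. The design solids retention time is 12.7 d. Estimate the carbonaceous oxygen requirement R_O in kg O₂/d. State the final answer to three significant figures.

R_O ≈ 2210 kg O₂/d

Observed yield with endogenous decay: Y_obs = Y / (1 + k_d·θ_c) = 0.450 / (1 + 0.0797 × 12.7) = 0.450 / 2.012 = 0.2236 g VSS/g bCOD.
Q·(S₀ − S) = 2720 × (1210 − 18.2) × 10⁻³ = 3242 kg/d removed.
P_X = Y_obs·Q·(S₀ − S) = 0.2236 × 3242 = 725.0 kg VSS/d.
R_O = Q·ΔS − 1.42 P_X = 3242 − 1029 = 2212 kg O₂/d.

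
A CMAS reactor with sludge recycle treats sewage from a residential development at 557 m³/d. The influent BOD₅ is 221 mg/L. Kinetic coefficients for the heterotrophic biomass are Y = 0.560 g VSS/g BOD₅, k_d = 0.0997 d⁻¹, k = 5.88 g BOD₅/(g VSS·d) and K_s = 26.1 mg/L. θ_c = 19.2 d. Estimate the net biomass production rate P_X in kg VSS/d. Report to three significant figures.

P_X ≈ 23.5 kg VSS/d

Effluent substrate depends only on kinetics and SRT: S = K_s(1 + k_d θ_c) / [θ_c(Yk − k_d) − 1] = 26.1 × (1 + 0.0997 × 19.2) / [19.2 × (0.560 × 5.88 − 0.0997) − 1] = 76.06 / 60.31 = 1.261 mg/L.
The observed yield is Y_obs = Y/(1 + k_d·θ_c) = 0.560 / (1 + 0.0997 × 19.2) = 0.560 / 2.914 = 0.1922 g VSS per g BOD₅ removed.
Mass of BOD₅ removed per day: Q(S₀ − S) = 557 × 219.7 g/m³ = 122.4 kg/d.
P_X = Y_obs · Q(S₀ − S) = 0.1922 × 122.4 = 23.52 kg VSS/d.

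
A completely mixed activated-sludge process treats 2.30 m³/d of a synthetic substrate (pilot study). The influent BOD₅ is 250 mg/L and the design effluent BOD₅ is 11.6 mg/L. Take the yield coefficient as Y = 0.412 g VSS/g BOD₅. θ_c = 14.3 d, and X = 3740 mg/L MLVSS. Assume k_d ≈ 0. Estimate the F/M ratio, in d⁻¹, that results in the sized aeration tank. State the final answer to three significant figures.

With k_d = 0 the design equation reduces to V = Y Q (S₀−S) θ_c / X = 0.412 × 2.30 × (250 − 11.6) × 14.3 / 3740 = 0.8638 m³.
Food-to-microorganism ratio F/M = Q S₀ / (V X) = 2.30 × 250 / (0.8638 × 3740) = 0.1780 d⁻¹.

F/M ≈ 0.178 d⁻¹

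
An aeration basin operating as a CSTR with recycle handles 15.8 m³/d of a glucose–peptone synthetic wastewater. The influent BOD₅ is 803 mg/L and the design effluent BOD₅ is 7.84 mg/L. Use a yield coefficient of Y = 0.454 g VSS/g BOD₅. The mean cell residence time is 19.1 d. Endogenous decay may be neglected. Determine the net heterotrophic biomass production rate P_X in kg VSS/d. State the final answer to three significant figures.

With endogenous decay neglected, the observed yield equals the true yield: Y_obs = Y = 0.454 g VSS/g BOD₅.
Mass of BOD₅ removed per day: Q(S₀ − S) = 15.8 × 795.2 g/m³ = 12.56 kg/d.
P_X = Y_obs · Q(S₀ − S) = 0.4540 × 12.56 = 5.704 kg VSS/d.

P_X ≈ 5.70 kg VSS/d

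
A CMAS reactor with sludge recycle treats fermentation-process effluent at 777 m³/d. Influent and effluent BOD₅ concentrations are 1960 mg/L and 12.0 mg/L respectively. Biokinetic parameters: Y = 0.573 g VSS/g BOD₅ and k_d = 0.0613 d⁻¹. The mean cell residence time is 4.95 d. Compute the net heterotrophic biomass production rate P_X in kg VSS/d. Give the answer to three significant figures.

Correct the yield for decay: Y_obs = Y/(1 + k_d θ_c) = 0.573 / (1 + 0.0613 × 4.95) = 0.573 / 1.303 = 0.4396.
ΔS = 1960 − 12.0 = 1948 mg/L, so the substrate removal rate is 777 × 1948/1000 = 1514 kg BOD₅/d.
Biomass produced: P_X = Y_obs·Q·ΔS = 0.4396 × 1514 ≈ 665.4 kg VSS/d.

P_X ≈ 665 kg VSS/d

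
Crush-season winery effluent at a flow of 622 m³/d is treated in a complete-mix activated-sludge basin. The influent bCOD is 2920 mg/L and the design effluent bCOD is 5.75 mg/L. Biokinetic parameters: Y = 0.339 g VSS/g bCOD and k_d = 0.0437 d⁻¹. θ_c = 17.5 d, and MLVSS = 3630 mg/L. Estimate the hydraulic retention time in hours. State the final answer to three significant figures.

τ ≈ 64.8 h

Steady-state biomass mass balance: V·X·(1 + k_d·θ_c) = Y·Q·(S₀ − S)·θ_c, so V = 0.339 × 622 × (2920 − 5.75) × 17.5 / [3630 × (1 + 0.0437 × 17.5)] = 1.08×10^7 / 6406 = 1679 m³.
HRT = V/Q = 1679 m³ / 622 m³·d⁻¹ = 2.699 d × 24 = 64.77 h.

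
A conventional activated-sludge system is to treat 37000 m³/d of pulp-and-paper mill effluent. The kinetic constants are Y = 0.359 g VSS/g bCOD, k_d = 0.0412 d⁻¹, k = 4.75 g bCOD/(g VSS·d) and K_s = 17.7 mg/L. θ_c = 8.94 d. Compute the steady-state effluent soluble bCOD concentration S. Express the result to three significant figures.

S ≈ 1.75 mg/L

Effluent substrate depends only on kinetics and SRT: S = K_s(1 + k_d θ_c) / [θ_c(Yk − k_d) − 1] = 17.7 × (1 + 0.0412 × 8.94) / [8.94 × (0.359 × 4.75 − 0.0412) − 1] = 24.22 / 13.88 = 1.745 mg/L.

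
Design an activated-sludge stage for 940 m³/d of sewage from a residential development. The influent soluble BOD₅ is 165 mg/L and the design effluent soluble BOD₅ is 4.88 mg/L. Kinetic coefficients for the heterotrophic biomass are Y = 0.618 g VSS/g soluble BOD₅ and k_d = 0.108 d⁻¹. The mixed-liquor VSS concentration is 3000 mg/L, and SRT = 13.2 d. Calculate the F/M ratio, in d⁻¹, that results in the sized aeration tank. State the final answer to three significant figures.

From the SRT design equation V = Y Q (S₀−S) θ_c / [X (1 + k_d θ_c)] = 0.618 × 940 × (165 − 4.88) × 13.2 / [3000 × (1 + 0.108 × 13.2)] = 1.23×10^6 / 7277 = 168.7 m³.
F/M = applied load / biomass = Q·S₀/(V·X) = 940 × 165 / (168.7 × 3000) = 0.3064 d⁻¹.

F/M ≈ 0.306 d⁻¹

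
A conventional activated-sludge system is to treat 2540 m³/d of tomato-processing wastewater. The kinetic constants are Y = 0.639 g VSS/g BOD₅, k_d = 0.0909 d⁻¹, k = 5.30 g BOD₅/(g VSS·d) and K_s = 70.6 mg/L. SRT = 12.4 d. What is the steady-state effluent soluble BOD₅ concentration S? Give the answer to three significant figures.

S ≈ 3.77 mg/L

Effluent substrate depends only on kinetics and SRT: S = K_s(1 + k_d θ_c) / [θ_c(Yk − k_d) − 1] = 70.6 × (1 + 0.0909 × 12.4) / [12.4 × (0.639 × 5.30 − 0.0909) − 1] = 150.2 / 39.87 = 3.767 mg/L.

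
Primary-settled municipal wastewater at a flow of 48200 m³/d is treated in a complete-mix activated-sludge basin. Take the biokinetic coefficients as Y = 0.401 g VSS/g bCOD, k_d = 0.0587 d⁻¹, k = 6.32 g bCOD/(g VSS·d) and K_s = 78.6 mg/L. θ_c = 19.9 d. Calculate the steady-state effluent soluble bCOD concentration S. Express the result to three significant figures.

Effluent substrate depends only on kinetics and SRT: S = K_s(1 + k_d θ_c) / [θ_c(Yk − k_d) − 1] = 78.6 × (1 + 0.0587 × 19.9) / [19.9 × (0.401 × 6.32 − 0.0587) − 1] = 170.4 / 48.26 = 3.531 mg/L.

S ≈ 3.53 mg/L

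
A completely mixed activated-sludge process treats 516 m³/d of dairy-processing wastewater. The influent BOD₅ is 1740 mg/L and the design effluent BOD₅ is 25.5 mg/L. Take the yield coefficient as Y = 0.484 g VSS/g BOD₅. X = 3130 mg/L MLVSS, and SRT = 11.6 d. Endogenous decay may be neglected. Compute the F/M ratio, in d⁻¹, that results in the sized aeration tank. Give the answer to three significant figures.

With k_d = 0 the design equation reduces to V = Y Q (S₀−S) θ_c / X = 0.484 × 516 × (1740 − 25.5) × 11.6 / 3130 = 1587 m³.
F/M = Q·S₀ / (V·X) = 516 × 1740 / (1587 × 3130) = 0.1808 g BOD₅·(g VSS·d)⁻¹.

F/M ≈ 0.181 d⁻¹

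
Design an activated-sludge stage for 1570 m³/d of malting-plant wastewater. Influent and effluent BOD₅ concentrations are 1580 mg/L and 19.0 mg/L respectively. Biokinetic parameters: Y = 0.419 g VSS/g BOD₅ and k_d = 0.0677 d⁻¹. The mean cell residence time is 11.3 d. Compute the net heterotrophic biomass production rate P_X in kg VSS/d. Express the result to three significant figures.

Observed yield with endogenous decay: Y_obs = Y / (1 + k_d·θ_c) = 0.419 / (1 + 0.0677 × 11.3) = 0.419 / 1.765 = 0.2374 g VSS/g BOD₅.
Substrate removed = Q·(S₀ − S) = 1570 m³/d × (1580 − 19.0) g/m³ = 2.45×10^6 g/d = 2451 kg/d.
So the net sludge growth is P_X = 0.2374 × 2451 = 581.8 kg VSS/d.

P_X ≈ 582 kg VSS/d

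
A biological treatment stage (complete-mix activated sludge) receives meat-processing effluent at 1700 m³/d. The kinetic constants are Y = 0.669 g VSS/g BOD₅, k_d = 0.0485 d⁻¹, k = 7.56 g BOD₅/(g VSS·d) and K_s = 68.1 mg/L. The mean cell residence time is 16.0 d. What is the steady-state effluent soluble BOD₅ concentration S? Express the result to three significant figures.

Effluent substrate depends only on kinetics and SRT: S = K_s(1 + k_d θ_c) / [θ_c(Yk − k_d) − 1] = 68.1 × (1 + 0.0485 × 16.0) / [16.0 × (0.669 × 7.56 − 0.0485) − 1] = 120.9 / 79.15 = 1.528 mg/L.

S ≈ 1.53 mg/L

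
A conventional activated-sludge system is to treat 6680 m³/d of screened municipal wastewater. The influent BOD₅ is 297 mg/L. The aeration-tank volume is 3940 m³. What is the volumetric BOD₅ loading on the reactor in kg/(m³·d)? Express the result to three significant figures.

L_v ≈ 0.504 kg BOD₅/(m³·d)

Applied BOD₅ load per unit volume = Q·S₀/V = (6680 × 297/1000)/3940 = 0.5035 kg BOD₅·m⁻³·d⁻¹.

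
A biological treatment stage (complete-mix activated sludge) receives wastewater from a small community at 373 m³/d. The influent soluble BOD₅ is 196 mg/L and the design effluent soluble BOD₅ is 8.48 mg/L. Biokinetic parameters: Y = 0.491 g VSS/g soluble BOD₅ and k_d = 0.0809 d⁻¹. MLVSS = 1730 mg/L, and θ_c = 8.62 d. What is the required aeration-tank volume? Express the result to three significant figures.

From the SRT design equation V = Y Q (S₀−S) θ_c / [X (1 + k_d θ_c)] = 0.491 × 373 × (196 − 8.48) × 8.62 / [1730 × (1 + 0.0809 × 8.62)] = 2.96×10^5 / 2936 = 100.8 m³.

V ≈ 101 m³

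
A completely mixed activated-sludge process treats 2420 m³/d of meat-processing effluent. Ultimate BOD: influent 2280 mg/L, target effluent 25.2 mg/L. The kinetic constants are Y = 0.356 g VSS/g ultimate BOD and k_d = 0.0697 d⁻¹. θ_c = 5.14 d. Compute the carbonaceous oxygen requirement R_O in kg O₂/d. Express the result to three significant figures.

The observed yield is Y_obs = Y/(1 + k_d·θ_c) = 0.356 / (1 + 0.0697 × 5.14) = 0.356 / 1.358 = 0.2621 g VSS per g ultimate BOD removed.
ΔS = 2280 − 25.2 = 2255 mg/L, so the substrate removal rate is 2420 × 2255/1000 = 5457 kg ultimate BOD/d.
P_X = Y_obs·Q·(S₀ − S) = 0.2621 × 5457 = 1430 kg VSS/d.
R_O = Q·ΔS − 1.42 P_X = 5457 − 2031 = 3426 kg O₂/d.

R_O ≈ 3430 kg O₂/d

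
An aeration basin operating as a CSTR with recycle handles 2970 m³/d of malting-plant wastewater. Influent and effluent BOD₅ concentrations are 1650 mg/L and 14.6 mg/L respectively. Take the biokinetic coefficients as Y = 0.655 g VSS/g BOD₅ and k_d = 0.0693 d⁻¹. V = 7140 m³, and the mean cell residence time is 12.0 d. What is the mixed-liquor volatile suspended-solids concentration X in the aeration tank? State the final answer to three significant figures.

X = Y·Q·ΔS·θ_c / [V·(1 + k_d θ_c)] = 0.655 × 2970 × (1650 − 14.6) × 12.0 / [7140 × (1 + 0.0693 × 12.0)] = 2919 mg/L.

X ≈ 2920 mg/L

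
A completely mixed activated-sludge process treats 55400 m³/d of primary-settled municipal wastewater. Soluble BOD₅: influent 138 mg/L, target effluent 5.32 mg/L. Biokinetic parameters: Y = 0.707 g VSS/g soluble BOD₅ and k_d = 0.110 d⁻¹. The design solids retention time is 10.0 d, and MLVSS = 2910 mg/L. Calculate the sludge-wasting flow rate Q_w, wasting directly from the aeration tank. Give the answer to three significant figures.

Steady-state biomass mass balance: V·X·(1 + k_d·θ_c) = Y·Q·(S₀ − S)·θ_c, so V = 0.707 × 55400 × (138 − 5.32) × 10.0 / [2910 × (1 + 0.110 × 10.0)] = 5.2×10^7 / 6111 = 8504 m³.
For wasting at MLVSS concentration, Q_w = V/θ_c = 8504/10.0 = 850.4 m³/d.

Q_w ≈ 850 m³/d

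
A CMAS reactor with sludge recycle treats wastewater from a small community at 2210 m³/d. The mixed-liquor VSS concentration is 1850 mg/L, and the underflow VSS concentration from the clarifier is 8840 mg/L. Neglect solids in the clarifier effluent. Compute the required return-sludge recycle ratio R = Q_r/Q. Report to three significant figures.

Solids balance on the clarifier gives (1+R)X = R·X_r, so R = X/(X_r − X) = 1850 / (8840 − 1850) = 0.2647.

R ≈ 0.265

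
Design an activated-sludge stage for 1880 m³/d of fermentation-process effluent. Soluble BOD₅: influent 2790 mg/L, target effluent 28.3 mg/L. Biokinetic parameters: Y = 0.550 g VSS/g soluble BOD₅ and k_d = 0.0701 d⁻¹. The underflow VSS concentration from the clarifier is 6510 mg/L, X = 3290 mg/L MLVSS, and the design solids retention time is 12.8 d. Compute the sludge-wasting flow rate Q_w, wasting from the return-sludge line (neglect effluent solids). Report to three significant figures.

Rearranging the biomass balance for a CMAS with decay, V = Y·Q·ΔS·θ_c / [X·(1+k_d θ_c)] = 0.550 × 1880 × (2790 − 28.3) × 12.8 / [3290 × (1 + 0.0701 × 12.8)] = 3.66×10^7 / 6242 = 5856 m³.
Q_w = (V·X)/(θ_c X_r) = 5856 × 3290 / (12.8 × 6510) = 231.2 m³/d.

Q_w ≈ 231 m³/d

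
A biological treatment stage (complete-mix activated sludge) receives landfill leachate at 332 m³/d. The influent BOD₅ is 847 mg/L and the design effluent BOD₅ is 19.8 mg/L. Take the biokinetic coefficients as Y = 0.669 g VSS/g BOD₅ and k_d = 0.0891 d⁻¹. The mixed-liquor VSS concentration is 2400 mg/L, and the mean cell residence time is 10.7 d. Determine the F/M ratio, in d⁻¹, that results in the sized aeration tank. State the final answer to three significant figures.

F/M ≈ 0.279 d⁻¹

From the SRT design equation V = Y Q (S₀−S) θ_c / [X (1 + k_d θ_c)] = 0.669 × 332 × (847 − 19.8) × 10.7 / [2400 × (1 + 0.0891 × 10.7)] = 1.97×10^6 / 4688 = 419.3 m³.
F/M = Q·S₀ / (V·X) = 332 × 847 / (419.3 × 2400) = 0.2794 g BOD₅·(g VSS·d)⁻¹.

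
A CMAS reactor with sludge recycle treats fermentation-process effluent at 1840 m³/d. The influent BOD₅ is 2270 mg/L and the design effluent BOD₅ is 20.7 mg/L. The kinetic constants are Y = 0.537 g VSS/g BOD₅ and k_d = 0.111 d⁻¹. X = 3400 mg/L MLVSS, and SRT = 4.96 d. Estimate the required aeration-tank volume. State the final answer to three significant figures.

Steady-state biomass mass balance: V·X·(1 + k_d·θ_c) = Y·Q·(S₀ − S)·θ_c, so V = 0.537 × 1840 × (2270 − 20.7) × 4.96 / [3400 × (1 + 0.111 × 4.96)] = 1.1×10^7 / 5272 = 2091 m³.

V ≈ 2090 m³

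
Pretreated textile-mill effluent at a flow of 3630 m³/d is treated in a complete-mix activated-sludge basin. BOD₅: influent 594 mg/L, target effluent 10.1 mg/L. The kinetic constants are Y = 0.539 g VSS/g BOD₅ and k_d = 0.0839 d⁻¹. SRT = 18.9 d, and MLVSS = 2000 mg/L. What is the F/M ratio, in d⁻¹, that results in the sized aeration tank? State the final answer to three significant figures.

F/M ≈ 0.258 d⁻¹

Steady-state biomass mass balance: V·X·(1 + k_d·θ_c) = Y·Q·(S₀ − S)·θ_c, so V = 0.539 × 3630 × (594 − 10.1) × 18.9 / [2000 × (1 + 0.0839 × 18.9)] = 2.16×10^7 / 5171 = 4175 m³.
F/M = Q·S₀ / (V·X) = 3630 × 594 / (4175 × 2000) = 0.2582 g BOD₅·(g VSS·d)⁻¹.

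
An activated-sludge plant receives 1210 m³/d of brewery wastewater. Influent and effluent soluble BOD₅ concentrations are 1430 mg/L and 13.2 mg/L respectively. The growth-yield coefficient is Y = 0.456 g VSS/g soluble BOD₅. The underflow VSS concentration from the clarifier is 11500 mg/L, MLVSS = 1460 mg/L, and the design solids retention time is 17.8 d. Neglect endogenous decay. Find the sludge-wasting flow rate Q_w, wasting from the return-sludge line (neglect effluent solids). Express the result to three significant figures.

V·X = Y·Q·ΔS·θ_c gives V = 0.456 × 1210 × (1430 − 13.2) × 17.8 / 1460 = 9531 m³.
θ_c = V·X/(Q_w·X_r) when wasting from the recycle, so Q_w = V·X/(θ_c·X_r) = 9531 × 1460 / (17.8 × 11500) = 67.98 m³/d.

Q_w ≈ 68.0 m³/d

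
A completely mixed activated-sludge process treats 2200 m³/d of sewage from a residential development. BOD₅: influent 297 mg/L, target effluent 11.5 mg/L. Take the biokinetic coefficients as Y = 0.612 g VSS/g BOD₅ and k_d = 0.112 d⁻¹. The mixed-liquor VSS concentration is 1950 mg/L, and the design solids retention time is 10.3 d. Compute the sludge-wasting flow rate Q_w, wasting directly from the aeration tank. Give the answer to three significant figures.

Q_w ≈ 91.5 m³/d

From the SRT design equation V = Y Q (S₀−S) θ_c / [X (1 + k_d θ_c)] = 0.612 × 2200 × (297 − 11.5) × 10.3 / [1950 × (1 + 0.112 × 10.3)] = 3.96×10^6 / 4200 = 942.8 m³.
With mixed-liquor wasting, θ_c = V/Q_w, so Q_w = V/θ_c = 942.8/10.3 = 91.53 m³/d.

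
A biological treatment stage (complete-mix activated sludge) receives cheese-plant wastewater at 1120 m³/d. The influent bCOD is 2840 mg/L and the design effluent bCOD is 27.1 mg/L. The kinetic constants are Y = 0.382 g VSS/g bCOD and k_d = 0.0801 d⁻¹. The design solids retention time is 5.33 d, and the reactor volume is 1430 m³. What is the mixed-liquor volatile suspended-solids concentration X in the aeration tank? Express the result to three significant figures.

X ≈ 3140 mg/L

From V·X·(1 + k_d·θ_c) = Y·Q·(S₀ − S)·θ_c: X = 0.382 × 1120 × (2840 − 27.1) × 5.33 / [1430 × (1 + 0.0801 × 5.33)] = 3144 mg/L.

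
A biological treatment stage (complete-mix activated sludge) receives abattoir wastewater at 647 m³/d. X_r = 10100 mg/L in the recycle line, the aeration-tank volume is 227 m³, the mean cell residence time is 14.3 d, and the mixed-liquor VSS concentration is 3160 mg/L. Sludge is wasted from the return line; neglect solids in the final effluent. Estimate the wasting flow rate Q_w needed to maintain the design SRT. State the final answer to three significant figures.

θ_c = V·X/(Q_w·X_r) when wasting from the recycle, so Q_w = V·X/(θ_c·X_r) = 227.0 × 3160 / (14.3 × 10100) = 4.967 m³/d.

Q_w ≈ 4.97 m³/d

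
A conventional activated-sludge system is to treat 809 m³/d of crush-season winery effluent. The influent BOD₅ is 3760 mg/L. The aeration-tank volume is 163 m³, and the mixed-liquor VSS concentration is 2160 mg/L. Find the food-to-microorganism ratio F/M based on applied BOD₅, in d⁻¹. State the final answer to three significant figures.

F/M = applied load / biomass = Q·S₀/(V·X) = 809 × 3760 / (163.0 × 2160) = 8.640 d⁻¹.

F/M ≈ 8.64 d⁻¹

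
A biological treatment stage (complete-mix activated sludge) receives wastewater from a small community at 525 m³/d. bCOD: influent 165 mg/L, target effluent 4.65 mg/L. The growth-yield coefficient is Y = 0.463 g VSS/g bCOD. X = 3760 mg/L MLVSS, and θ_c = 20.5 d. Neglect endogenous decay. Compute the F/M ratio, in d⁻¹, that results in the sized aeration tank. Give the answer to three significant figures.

V·X = Y·Q·ΔS·θ_c gives V = 0.463 × 525 × (165 − 4.65) × 20.5 / 3760 = 212.5 m³.
F/M = applied load / biomass = Q·S₀/(V·X) = 525 × 165 / (212.5 × 3760) = 0.1084 d⁻¹.

F/M ≈ 0.108 d⁻¹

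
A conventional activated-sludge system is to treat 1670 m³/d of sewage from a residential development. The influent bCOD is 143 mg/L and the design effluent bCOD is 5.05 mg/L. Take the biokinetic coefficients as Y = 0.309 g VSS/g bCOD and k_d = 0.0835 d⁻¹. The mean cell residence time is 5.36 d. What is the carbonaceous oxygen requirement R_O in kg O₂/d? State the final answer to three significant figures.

R_O ≈ 161 kg O₂/d

The observed yield is Y_obs = Y/(1 + k_d·θ_c) = 0.309 / (1 + 0.0835 × 5.36) = 0.309 / 1.448 = 0.2135 g VSS per g bCOD removed.
ΔS = 143 − 5.05 = 137.9 mg/L, so the substrate removal rate is 1670 × 137.9/1000 = 230.4 kg bCOD/d.
Biomass synthesised: P_X = Y_obs × 230.4 = 49.18 kg VSS/d.
Carbonaceous O₂ demand = substrate oxidised − cell-mass equivalent = 230.4 − 1.42 × 49.18 = 160.5 kg O₂/d.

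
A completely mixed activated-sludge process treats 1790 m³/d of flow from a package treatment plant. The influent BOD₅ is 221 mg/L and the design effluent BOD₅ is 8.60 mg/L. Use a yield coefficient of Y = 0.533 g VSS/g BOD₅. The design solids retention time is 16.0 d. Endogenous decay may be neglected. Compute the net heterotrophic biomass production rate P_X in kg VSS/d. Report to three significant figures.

With endogenous decay neglected, the observed yield equals the true yield: Y_obs = Y = 0.533 g VSS/g BOD₅.
Q·(S₀ − S) = 1790 × (221 − 8.60) × 10⁻³ = 380.2 kg/d removed.
Net biomass production P_X = Y_obs × Q·(S₀ − S) = 0.5330 × 380.2 = 202.6 kg VSS/d.

P_X ≈ 203 kg VSS/d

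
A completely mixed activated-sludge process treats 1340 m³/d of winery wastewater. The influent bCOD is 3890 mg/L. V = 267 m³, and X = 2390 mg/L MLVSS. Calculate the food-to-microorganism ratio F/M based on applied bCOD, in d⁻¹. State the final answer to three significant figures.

F/M ≈ 8.17 d⁻¹

F/M = Q·S₀ / (V·X) = 1340 × 3890 / (267.0 × 2390) = 8.169 g bCOD·(g VSS·d)⁻¹.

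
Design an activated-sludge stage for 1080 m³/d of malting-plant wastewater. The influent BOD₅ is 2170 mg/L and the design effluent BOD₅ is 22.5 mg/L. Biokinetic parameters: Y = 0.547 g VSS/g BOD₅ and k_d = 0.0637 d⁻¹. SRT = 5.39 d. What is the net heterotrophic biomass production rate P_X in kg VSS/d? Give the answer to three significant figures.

P_X ≈ 944 kg VSS/d

The observed yield is Y_obs = Y/(1 + k_d·θ_c) = 0.547 / (1 + 0.0637 × 5.39) = 0.547 / 1.343 = 0.4072 g VSS per g BOD₅ removed.
Mass of BOD₅ removed per day: Q(S₀ − S) = 1080 × 2148 g/m³ = 2319 kg/d.
Net biomass production P_X = Y_obs × Q·(S₀ − S) = 0.4072 × 2319 = 944.4 kg VSS/d.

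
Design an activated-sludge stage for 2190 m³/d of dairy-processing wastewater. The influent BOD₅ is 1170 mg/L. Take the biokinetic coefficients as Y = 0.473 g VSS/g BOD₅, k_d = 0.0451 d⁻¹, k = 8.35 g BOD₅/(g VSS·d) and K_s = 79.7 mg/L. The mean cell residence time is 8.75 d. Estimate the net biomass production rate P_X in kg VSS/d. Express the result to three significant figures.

For a completely mixed reactor with recycle the Lawrence–McCarty relation gives S = K_s·(1 + k_d·θ_c) / [θ_c·(Y·k − k_d) − 1] = 79.7 × (1 + 0.0451 × 8.75) / [8.75 × (0.473 × 8.35 − 0.0451) − 1] = 111.2 / 33.16 = 3.352 mg/L.
The observed yield is Y_obs = Y/(1 + k_d·θ_c) = 0.473 / (1 + 0.0451 × 8.75) = 0.473 / 1.395 = 0.3392 g VSS per g BOD₅ removed.
ΔS = 1170 − 3.35 = 1167 mg/L, so the substrate removal rate is 2190 × 1167/1000 = 2555 kg BOD₅/d.
P_X = Y_obs · Q(S₀ − S) = 0.3392 × 2555 = 866.5 kg VSS/d.

P_X ≈ 867 kg VSS/d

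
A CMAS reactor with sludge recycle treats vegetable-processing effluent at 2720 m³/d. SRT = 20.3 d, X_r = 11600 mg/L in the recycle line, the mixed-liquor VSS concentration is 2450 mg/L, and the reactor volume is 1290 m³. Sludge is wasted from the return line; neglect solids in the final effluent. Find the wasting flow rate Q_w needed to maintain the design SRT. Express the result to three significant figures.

Wasting from the return line (neglecting effluent solids): Q_w = V·X / (θ_c·X_r) = 1290 × 2450 / (20.3 × 11600) = 13.42 m³/d.

Q_w ≈ 13.4 m³/d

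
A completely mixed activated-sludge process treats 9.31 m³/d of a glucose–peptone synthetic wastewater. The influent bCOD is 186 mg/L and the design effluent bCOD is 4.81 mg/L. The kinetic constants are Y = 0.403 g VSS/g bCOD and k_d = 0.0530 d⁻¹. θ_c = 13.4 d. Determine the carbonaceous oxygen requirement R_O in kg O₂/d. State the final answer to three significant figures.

Observed yield with endogenous decay: Y_obs = Y / (1 + k_d·θ_c) = 0.403 / (1 + 0.0530 × 13.4) = 0.403 / 1.710 = 0.2356 g VSS/g bCOD.
Mass of bCOD removed per day: Q(S₀ − S) = 9.31 × 181.2 g/m³ = 1.687 kg/d.
Net sludge production P_X = 0.2356 × 1.687 = 0.3975 kg VSS/d.
Carbonaceous O₂ demand = substrate oxidised − cell-mass equivalent = 1.687 − 1.42 × 0.3975 = 1.122 kg O₂/d.

R_O ≈ 1.12 kg O₂/d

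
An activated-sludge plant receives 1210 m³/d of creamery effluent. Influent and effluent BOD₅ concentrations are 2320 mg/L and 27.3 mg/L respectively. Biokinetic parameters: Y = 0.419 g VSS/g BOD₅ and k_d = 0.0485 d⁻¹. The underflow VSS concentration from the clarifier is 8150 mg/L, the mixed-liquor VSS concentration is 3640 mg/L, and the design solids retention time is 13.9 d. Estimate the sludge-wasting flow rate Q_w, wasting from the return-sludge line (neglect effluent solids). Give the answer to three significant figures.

Q_w ≈ 85.2 m³/d

From the SRT design equation V = Y Q (S₀−S) θ_c / [X (1 + k_d θ_c)] = 0.419 × 1210 × (2320 − 27.3) × 13.9 / [3640 × (1 + 0.0485 × 13.9)] = 1.62×10^7 / 6094 = 2651 m³.
Q_w = (V·X)/(θ_c X_r) = 2651 × 3640 / (13.9 × 8150) = 85.19 m³/d.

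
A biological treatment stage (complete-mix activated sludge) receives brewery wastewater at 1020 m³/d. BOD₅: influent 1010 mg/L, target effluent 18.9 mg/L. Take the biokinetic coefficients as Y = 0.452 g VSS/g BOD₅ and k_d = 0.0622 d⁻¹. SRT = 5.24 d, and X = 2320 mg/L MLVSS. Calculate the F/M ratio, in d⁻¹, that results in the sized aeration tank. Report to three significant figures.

Steady-state biomass mass balance: V·X·(1 + k_d·θ_c) = Y·Q·(S₀ − S)·θ_c, so V = 0.452 × 1020 × (1010 − 18.9) × 5.24 / [2320 × (1 + 0.0622 × 5.24)] = 2.39×10^6 / 3076 = 778.4 m³.
F/M = Q·S₀ / (V·X) = 1020 × 1010 / (778.4 × 2320) = 0.5705 g BOD₅·(g VSS·d)⁻¹.

F/M ≈ 0.570 d⁻¹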